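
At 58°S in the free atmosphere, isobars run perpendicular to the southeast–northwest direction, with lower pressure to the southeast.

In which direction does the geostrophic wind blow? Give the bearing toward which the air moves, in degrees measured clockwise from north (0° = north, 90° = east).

The pressure-gradient force points toward the southeast (bearing 135°).
Geostrophic balance: in the Southern Hemisphere the Coriolis force deflects motion to the left, so the geostrophic wind blows 90° to the left of the pressure-gradient force (low pressure on the right).
Rotating 135° by 90° counterclockwise gives 045° — the wind blows toward the northeast.

045°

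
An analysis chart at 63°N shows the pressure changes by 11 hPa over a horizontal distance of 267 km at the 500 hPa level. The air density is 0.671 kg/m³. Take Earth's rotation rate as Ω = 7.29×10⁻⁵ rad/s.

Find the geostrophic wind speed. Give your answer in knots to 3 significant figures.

91.9 knots

Coriolis parameter at 63°N:
f = 2Ω sin φ = 2 × 7.29×10⁻⁵ × sin 63° = 1.30×10⁻⁴ s⁻¹
Pressure gradient: |∂P/∂n| = 1100 Pa / 267000 m = 4.12×10⁻³ Pa/m
Geostrophic balance (pressure-gradient force = Coriolis force):
V_g = (1/(fρ)) |∂P/∂n| = 4.12×10⁻³ / (1.30×10⁻⁴ × 0.671) = 47.3 m/s
Converting: 47.3 m/s × 1.944 = 91.9 knots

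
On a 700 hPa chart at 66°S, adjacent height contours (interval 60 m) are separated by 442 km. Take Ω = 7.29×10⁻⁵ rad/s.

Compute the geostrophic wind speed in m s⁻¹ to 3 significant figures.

Coriolis parameter at 66°S:
f = 2Ω sin φ = 2 × 7.29×10⁻⁵ × sin 66° = 1.33×10⁻⁴ s⁻¹
Height gradient: |∂Z/∂n| = 60 m / 442000 m = 1.36×10⁻⁴
On a pressure surface, geostrophic balance gives V_g = (g/f)|∂Z/∂n|:
V_g = 9.81 × 1.36×10⁻⁴ / 1.33×10⁻⁴ = 10.00 m/s

10.00 m s⁻¹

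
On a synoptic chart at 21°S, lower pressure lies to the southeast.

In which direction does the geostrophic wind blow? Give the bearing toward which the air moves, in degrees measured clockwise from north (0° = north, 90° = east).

The pressure-gradient force points toward the southeast (bearing 135°).
Geostrophic balance: in the Southern Hemisphere the Coriolis force deflects motion to the left, so the geostrophic wind blows 90° to the left of the pressure-gradient force (low pressure on the right).
Rotating 135° by 90° counterclockwise gives 045° — the wind blows toward the northeast.

045°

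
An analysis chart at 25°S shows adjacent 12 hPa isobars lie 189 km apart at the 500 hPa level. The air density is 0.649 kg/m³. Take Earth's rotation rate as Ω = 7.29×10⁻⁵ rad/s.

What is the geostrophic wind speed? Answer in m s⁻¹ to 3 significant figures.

Coriolis parameter at 25°S:
f = 2Ω sin φ = 2 × 7.29×10⁻⁵ × sin 25° = 6.16×10⁻⁵ s⁻¹
Pressure gradient: |∂P/∂n| = 1200 Pa / 189000 m = 6.35×10⁻³ Pa/m
Geostrophic balance (pressure-gradient force = Coriolis force):
V_g = (1/(fρ)) |∂P/∂n| = 6.35×10⁻³ / (6.16×10⁻⁵ × 0.649) = 159 m/s

159 m s⁻¹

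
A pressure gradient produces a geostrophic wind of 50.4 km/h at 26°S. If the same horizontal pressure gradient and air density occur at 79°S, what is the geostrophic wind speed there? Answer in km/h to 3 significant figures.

22.5 km/h

With the same pressure gradient and density, V_g ∝ 1/f ∝ 1/sin φ.
V₂ = V₁ · sin φ₁ / sin φ₂ = 50.4 × sin 26° / sin 79°
V₂ = 50.4 × 0.4384/0.9816 = 22.5 km/h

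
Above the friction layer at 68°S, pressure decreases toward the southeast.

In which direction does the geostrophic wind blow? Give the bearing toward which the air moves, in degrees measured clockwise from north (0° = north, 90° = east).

The pressure-gradient force points toward the southeast (bearing 135°).
Geostrophic balance: in the Southern Hemisphere the Coriolis force deflects motion to the left, so the geostrophic wind blows 90° to the left of the pressure-gradient force (low pressure on the right).
Rotating 135° by 90° counterclockwise gives 045° — the wind blows toward the northeast.

045°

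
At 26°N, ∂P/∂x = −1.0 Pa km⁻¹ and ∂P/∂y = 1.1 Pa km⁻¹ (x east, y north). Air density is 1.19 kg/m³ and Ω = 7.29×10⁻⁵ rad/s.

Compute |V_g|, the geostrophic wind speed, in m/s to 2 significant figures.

Coriolis parameter at 26°N:
f = 2Ω sin φ = 2 × 7.29×10⁻⁵ × sin 26° = 6.39×10⁻⁵ s⁻¹
Component geostrophic relations (x east, y north):
u_g = −(1/(fρ)) ∂P/∂y,  v_g = (1/(fρ)) ∂P/∂x
u_g = −(1.1×10⁻³)/(6.39×10⁻⁵ × 1.19) = −14.5 m/s;  v_g = (−1.0×10⁻³)/(6.39×10⁻⁵ × 1.19) = −13.1 m/s
|V_g| = √(u_g² + v_g²) = 19.5 m/s

20 m/s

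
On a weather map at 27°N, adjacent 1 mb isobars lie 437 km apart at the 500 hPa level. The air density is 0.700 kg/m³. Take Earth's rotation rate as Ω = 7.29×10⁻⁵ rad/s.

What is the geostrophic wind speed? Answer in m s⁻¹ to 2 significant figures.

4.9 m s⁻¹

Coriolis parameter at 27°N:
f = 2Ω sin φ = 2 × 7.29×10⁻⁵ × sin 27° = 6.62×10⁻⁵ s⁻¹
Pressure gradient: |∂P/∂n| = 100 Pa / 437000 m = 2.29×10⁻⁴ Pa/m
Geostrophic balance (pressure-gradient force = Coriolis force):
V_g = (1/(fρ)) |∂P/∂n| = 2.29×10⁻⁴ / (6.62×10⁻⁵ × 0.700) = 4.94 m/s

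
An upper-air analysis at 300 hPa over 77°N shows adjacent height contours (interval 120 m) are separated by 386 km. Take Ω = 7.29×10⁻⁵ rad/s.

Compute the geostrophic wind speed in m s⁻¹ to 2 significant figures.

21 m s⁻¹

Coriolis parameter at 77°N:
f = 2Ω sin φ = 2 × 7.29×10⁻⁵ × sin 77° = 1.42×10⁻⁴ s⁻¹
Height gradient: |∂Z/∂n| = 120 m / 386000 m = 3.11×10⁻⁴
On a pressure surface, geostrophic balance gives V_g = (g/f)|∂Z/∂n|:
V_g = 9.81 × 3.11×10⁻⁴ / 1.42×10⁻⁴ = 21.5 m/s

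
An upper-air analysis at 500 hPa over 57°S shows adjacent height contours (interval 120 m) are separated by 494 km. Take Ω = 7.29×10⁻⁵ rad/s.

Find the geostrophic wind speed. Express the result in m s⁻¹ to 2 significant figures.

19 m s⁻¹

Coriolis parameter at 57°S:
f = 2Ω sin φ = 2 × 7.29×10⁻⁵ × sin 57° = 1.22×10⁻⁴ s⁻¹
Height gradient: |∂Z/∂n| = 120 m / 494000 m = 2.43×10⁻⁴
On a pressure surface, geostrophic balance gives V_g = (g/f)|∂Z/∂n|:
V_g = 9.81 × 2.43×10⁻⁴ / 1.22×10⁻⁴ = 19.5 m/s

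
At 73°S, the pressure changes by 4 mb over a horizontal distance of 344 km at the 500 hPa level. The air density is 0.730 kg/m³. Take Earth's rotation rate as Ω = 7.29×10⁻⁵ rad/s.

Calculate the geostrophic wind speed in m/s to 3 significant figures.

11.4 m/s

Coriolis parameter at 73°S:
f = 2Ω sin φ = 2 × 7.29×10⁻⁵ × sin 73° = 1.39×10⁻⁴ s⁻¹
Pressure gradient: |∂P/∂n| = 400 Pa / 344000 m = 1.16×10⁻³ Pa/m
Geostrophic balance (pressure-gradient force = Coriolis force):
V_g = (1/(fρ)) |∂P/∂n| = 1.16×10⁻³ / (1.39×10⁻⁴ × 0.730) = 11.4 m/s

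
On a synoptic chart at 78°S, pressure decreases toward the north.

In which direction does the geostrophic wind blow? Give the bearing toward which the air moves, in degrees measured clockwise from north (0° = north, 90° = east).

The pressure-gradient force points toward the north (bearing 000°).
Geostrophic balance: in the Southern Hemisphere the Coriolis force deflects motion to the left, so the geostrophic wind blows 90° to the left of the pressure-gradient force (low pressure on the right).
Rotating 000° by 90° counterclockwise gives 270° — the wind blows toward the west.

270°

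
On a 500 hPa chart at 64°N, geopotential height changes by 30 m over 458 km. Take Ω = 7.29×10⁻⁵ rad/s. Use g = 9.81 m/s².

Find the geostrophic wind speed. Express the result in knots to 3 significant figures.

9.53 knots

Coriolis parameter at 64°N:
f = 2Ω sin φ = 2 × 7.29×10⁻⁵ × sin 64° = 1.31×10⁻⁴ s⁻¹
Height gradient: |∂Z/∂n| = 30 m / 458000 m = 6.55×10⁻⁵
On a pressure surface, geostrophic balance gives V_g = (g/f)|∂Z/∂n|:
V_g = 9.81 × 6.55×10⁻⁵ / 1.31×10⁻⁴ = 4.90 m/s
Converting: 4.90 m/s × 1.944 = 9.53 knots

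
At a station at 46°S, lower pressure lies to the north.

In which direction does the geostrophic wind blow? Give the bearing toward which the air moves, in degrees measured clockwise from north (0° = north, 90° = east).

The pressure-gradient force points toward the north (bearing 000°).
Geostrophic balance: in the Southern Hemisphere the Coriolis force deflects motion to the left, so the geostrophic wind blows 90° to the left of the pressure-gradient force (low pressure on the right).
Rotating 000° by 90° counterclockwise gives 270° — the wind blows toward the west.

270°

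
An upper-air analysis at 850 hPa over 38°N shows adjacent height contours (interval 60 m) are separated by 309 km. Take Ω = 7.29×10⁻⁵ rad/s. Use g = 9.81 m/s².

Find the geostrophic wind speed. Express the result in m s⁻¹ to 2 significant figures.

21 m s⁻¹

Coriolis parameter at 38°N:
f = 2Ω sin φ = 2 × 7.29×10⁻⁵ × sin 38° = 8.98×10⁻⁵ s⁻¹
Height gradient: |∂Z/∂n| = 60 m / 309000 m = 1.94×10⁻⁴
On a pressure surface, geostrophic balance gives V_g = (g/f)|∂Z/∂n|:
V_g = 9.81 × 1.94×10⁻⁴ / 8.98×10⁻⁵ = 21.2 m/s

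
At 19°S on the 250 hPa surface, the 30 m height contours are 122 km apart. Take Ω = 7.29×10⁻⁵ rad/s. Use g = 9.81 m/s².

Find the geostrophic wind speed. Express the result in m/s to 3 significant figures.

50.8 m/s

Coriolis parameter at 19°S:
f = 2Ω sin φ = 2 × 7.29×10⁻⁵ × sin 19° = 4.75×10⁻⁵ s⁻¹
Height gradient: |∂Z/∂n| = 30 m / 122000 m = 2.46×10⁻⁴
On a pressure surface, geostrophic balance gives V_g = (g/f)|∂Z/∂n|:
V_g = 9.81 × 2.46×10⁻⁴ / 4.75×10⁻⁵ = 50.8 m/s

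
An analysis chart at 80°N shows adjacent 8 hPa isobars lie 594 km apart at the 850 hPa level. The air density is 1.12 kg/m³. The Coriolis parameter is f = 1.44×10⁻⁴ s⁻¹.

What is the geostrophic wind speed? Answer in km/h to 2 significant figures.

30 km/h

Pressure gradient: |∂P/∂n| = 800 Pa / 594000 m = 1.35×10⁻³ Pa/m
Geostrophic balance (pressure-gradient force = Coriolis force):
V_g = (1/(fρ)) |∂P/∂n| = 1.35×10⁻³ / (1.44×10⁻⁴ × 1.12) = 8.35 m/s
Converting: 8.35 m/s × 3.6 = 30 km/h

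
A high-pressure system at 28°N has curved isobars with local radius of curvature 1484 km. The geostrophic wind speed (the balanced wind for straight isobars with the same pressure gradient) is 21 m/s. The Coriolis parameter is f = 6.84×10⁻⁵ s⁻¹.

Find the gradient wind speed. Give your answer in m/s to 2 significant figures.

Around a high, pressure-gradient force acts outward with centrifugal, so Coriolis balances both:
fV = (1/ρ)|∂P/∂n| + V²/R  →  V² − fR·V + fR·V_g = 0
With fR = 6.84×10⁻⁵ × 1484×10³ m = 102 m/s:
V = [fR − √((fR)² − 4 fR V_g)]/2 = [102 − √(102² − 4×102×21)]/2 = 29.7 m/s
Supergeostrophic (V > V_g = 21 m/s), as expected around a high.

30 m/s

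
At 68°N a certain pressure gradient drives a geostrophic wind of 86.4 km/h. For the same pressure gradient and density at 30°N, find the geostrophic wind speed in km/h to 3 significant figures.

With the same pressure gradient and density, V_g ∝ 1/f ∝ 1/sin φ.
V₂ = V₁ · sin φ₁ / sin φ₂ = 86.4 × sin 68° / sin 30°
V₂ = 86.4 × 0.9272/0.5000 = 160 km/h

160 km/h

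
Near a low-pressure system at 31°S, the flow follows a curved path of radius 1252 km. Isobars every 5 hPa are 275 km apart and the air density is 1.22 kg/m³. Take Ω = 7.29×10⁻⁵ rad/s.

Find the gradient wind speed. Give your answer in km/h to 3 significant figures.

60.6 km/h

Coriolis parameter at 31°S:
f = 2Ω sin φ = 2 × 7.29×10⁻⁵ × sin 31° = 7.51×10⁻⁵ s⁻¹
Pressure gradient: |∂P/∂n| = 500 Pa / 275000 m = 1.82×10⁻³ Pa/m
Geostrophic speed: V_g = |∂P/∂n|/(fρ) = 1.82×10⁻³/(7.51×10⁻⁵ × 1.22) = 19.8 m/s
Around a low, centrifugal force acts outward with Coriolis, so pressure-gradient force balances both:
(1/ρ)|∂P/∂n| = fV + V²/R  →  V² + fR·V − fR·V_g = 0
With fR = 7.51×10⁻⁵ × 1252×10³ m = 94.0 m/s:
V = [−fR + √((fR)² + 4 fR V_g)]/2 = [−94.0 + √(94.0² + 4×94.0×19.8)]/2 = 16.8 m/s
Subgeostrophic (V < V_g = 19.8 m/s), as expected around a low.
Converting: 16.8 m/s × 3.6 = 60.6 km/h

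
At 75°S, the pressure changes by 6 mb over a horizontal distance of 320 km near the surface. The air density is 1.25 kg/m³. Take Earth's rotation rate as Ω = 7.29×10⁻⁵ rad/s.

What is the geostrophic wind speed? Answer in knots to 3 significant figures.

20.7 knots

Coriolis parameter at 75°S:
f = 2Ω sin φ = 2 × 7.29×10⁻⁵ × sin 75° = 1.41×10⁻⁴ s⁻¹
Pressure gradient: |∂P/∂n| = 600 Pa / 320000 m = 1.88×10⁻³ Pa/m
Geostrophic balance (pressure-gradient force = Coriolis force):
V_g = (1/(fρ)) |∂P/∂n| = 1.88×10⁻³ / (1.41×10⁻⁴ × 1.25) = 10.7 m/s
Converting: 10.7 m/s × 1.944 = 20.7 knots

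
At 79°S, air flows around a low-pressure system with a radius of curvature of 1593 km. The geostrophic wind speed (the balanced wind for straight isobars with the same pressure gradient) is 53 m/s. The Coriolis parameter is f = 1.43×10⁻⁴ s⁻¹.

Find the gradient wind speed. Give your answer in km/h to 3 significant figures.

Around a low, centrifugal force acts outward with Coriolis, so pressure-gradient force balances both:
(1/ρ)|∂P/∂n| = fV + V²/R  →  V² + fR·V − fR·V_g = 0
With fR = 1.43×10⁻⁴ × 1593×10³ m = 228 m/s:
V = [−fR + √((fR)² + 4 fR V_g)]/2 = [−228 + √(228² + 4×228×53)]/2 = 44.4 m/s
Subgeostrophic (V < V_g = 53 m/s), as expected around a low.
Converting: 44.4 m/s × 3.6 = 160 km/h

160 km/h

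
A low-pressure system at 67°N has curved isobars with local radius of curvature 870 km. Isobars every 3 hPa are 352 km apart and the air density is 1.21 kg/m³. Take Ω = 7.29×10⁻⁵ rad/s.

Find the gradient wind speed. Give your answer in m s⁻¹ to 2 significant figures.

Coriolis parameter at 67°N:
f = 2Ω sin φ = 2 × 7.29×10⁻⁵ × sin 67° = 1.34×10⁻⁴ s⁻¹
Pressure gradient: |∂P/∂n| = 300 Pa / 352000 m = 8.52×10⁻⁴ Pa/m
Geostrophic speed: V_g = |∂P/∂n|/(fρ) = 8.52×10⁻⁴/(1.34×10⁻⁴ × 1.21) = 5.25 m/s
Around a low, centrifugal force acts outward with Coriolis, so pressure-gradient force balances both:
(1/ρ)|∂P/∂n| = fV + V²/R  →  V² + fR·V − fR·V_g = 0
With fR = 1.34×10⁻⁴ × 870×10³ m = 117 m/s:
V = [−fR + √((fR)² + 4 fR V_g)]/2 = [−117 + √(117² + 4×117×5.25)]/2 = 5.03 m/s
Subgeostrophic (V < V_g = 5.25 m/s), as expected around a low.

5.0 m s⁻¹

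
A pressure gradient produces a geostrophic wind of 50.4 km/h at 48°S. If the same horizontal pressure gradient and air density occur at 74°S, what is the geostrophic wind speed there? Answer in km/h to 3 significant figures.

With the same pressure gradient and density, V_g ∝ 1/f ∝ 1/sin φ.
V₂ = V₁ · sin φ₁ / sin φ₂ = 50.4 × sin 48° / sin 74°
V₂ = 50.4 × 0.7431/0.9613 = 39.0 km/h

39.0 km/h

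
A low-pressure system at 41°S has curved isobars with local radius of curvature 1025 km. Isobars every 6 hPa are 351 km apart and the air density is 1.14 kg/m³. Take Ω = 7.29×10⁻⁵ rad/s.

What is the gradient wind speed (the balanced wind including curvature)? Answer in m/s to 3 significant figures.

Coriolis parameter at 41°S:
f = 2Ω sin φ = 2 × 7.29×10⁻⁵ × sin 41° = 9.57×10⁻⁵ s⁻¹
Pressure gradient: |∂P/∂n| = 600 Pa / 351000 m = 1.71×10⁻³ Pa/m
Geostrophic speed: V_g = |∂P/∂n|/(fρ) = 1.71×10⁻³/(9.57×10⁻⁵ × 1.14) = 15.7 m/s
Around a low, centrifugal force acts outward with Coriolis, so pressure-gradient force balances both:
(1/ρ)|∂P/∂n| = fV + V²/R  →  V² + fR·V − fR·V_g = 0
With fR = 9.57×10⁻⁵ × 1025×10³ m = 98.0 m/s:
V = [−fR + √((fR)² + 4 fR V_g)]/2 = [−98.0 + √(98.0² + 4×98.0×15.7)]/2 = 13.7 m/s
Subgeostrophic (V < V_g = 15.7 m/s), as expected around a low.

13.7 m/s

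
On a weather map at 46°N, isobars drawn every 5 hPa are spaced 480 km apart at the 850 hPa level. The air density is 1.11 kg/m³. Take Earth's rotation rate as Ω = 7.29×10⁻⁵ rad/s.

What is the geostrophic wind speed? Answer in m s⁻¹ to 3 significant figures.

Coriolis parameter at 46°N:
f = 2Ω sin φ = 2 × 7.29×10⁻⁵ × sin 46° = 1.05×10⁻⁴ s⁻¹
Pressure gradient: |∂P/∂n| = 500 Pa / 480000 m = 1.04×10⁻³ Pa/m
Geostrophic balance (pressure-gradient force = Coriolis force):
V_g = (1/(fρ)) |∂P/∂n| = 1.04×10⁻³ / (1.05×10⁻⁴ × 1.11) = 8.95 m/s

8.95 m s⁻¹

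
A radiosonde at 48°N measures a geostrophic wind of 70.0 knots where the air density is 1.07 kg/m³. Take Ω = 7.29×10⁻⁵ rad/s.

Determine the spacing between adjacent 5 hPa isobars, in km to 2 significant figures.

120 km

Coriolis parameter at 48°N:
f = 2Ω sin φ = 2 × 7.29×10⁻⁵ × sin 48° = 1.08×10⁻⁴ s⁻¹
Wind speed in SI: 70.0 knots = 36.0 m/s
Geostrophic balance rearranged: |∂P/∂n| = f ρ V_g
|∂P/∂n| = 1.08×10⁻⁴ × 1.07 × 36.0 = 4.17×10⁻³ Pa/m
Isobar spacing: Δn = ΔP/|∂P/∂n| = 500 Pa / 4.17×10⁻³ Pa/m = 119762 m ≈ 120 km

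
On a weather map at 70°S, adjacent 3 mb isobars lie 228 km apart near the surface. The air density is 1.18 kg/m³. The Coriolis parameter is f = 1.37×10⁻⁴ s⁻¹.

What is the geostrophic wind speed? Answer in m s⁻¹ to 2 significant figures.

Pressure gradient: |∂P/∂n| = 300 Pa / 228000 m = 1.32×10⁻³ Pa/m
Geostrophic balance (pressure-gradient force = Coriolis force):
V_g = (1/(fρ)) |∂P/∂n| = 1.32×10⁻³ / (1.37×10⁻⁴ × 1.18) = 8.14 m/s

8.1 m s⁻¹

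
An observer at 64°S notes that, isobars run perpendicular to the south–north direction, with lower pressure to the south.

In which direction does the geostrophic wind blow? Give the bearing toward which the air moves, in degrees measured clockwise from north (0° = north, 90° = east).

The pressure-gradient force points toward the south (bearing 180°).
Geostrophic balance: in the Southern Hemisphere the Coriolis force deflects motion to the left, so the geostrophic wind blows 90° to the left of the pressure-gradient force (low pressure on the right).
Rotating 180° by 90° counterclockwise gives 090° — the wind blows toward the east.

090°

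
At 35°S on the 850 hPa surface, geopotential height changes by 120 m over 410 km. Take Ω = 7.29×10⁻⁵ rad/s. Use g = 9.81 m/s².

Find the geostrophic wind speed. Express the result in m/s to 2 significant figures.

34 m/s

Coriolis parameter at 35°S:
f = 2Ω sin φ = 2 × 7.29×10⁻⁵ × sin 35° = 8.36×10⁻⁵ s⁻¹
Height gradient: |∂Z/∂n| = 120 m / 410000 m = 2.93×10⁻⁴
On a pressure surface, geostrophic balance gives V_g = (g/f)|∂Z/∂n|:
V_g = 9.81 × 2.93×10⁻⁴ / 8.36×10⁻⁵ = 34.3 m/s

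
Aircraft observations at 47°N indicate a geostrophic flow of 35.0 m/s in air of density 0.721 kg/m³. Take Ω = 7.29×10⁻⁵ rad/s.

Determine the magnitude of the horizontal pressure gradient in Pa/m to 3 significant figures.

Coriolis parameter at 47°N:
f = 2Ω sin φ = 2 × 7.29×10⁻⁵ × sin 47° = 1.07×10⁻⁴ s⁻¹
Geostrophic balance rearranged: |∂P/∂n| = f ρ V_g
|∂P/∂n| = 1.07×10⁻⁴ × 0.721 × 35.0 = 2.69×10⁻³ Pa/m

2.69×10⁻³ Pa/m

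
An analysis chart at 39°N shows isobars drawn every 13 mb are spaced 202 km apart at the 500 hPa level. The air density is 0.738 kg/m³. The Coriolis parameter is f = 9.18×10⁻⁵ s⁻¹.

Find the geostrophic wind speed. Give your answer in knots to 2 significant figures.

Pressure gradient: |∂P/∂n| = 1300 Pa / 202000 m = 6.44×10⁻³ Pa/m
Geostrophic balance (pressure-gradient force = Coriolis force):
V_g = (1/(fρ)) |∂P/∂n| = 6.44×10⁻³ / (9.18×10⁻⁵ × 0.738) = 95.0 m/s
Converting: 95.0 m/s × 1.944 = 180 knots

180 knots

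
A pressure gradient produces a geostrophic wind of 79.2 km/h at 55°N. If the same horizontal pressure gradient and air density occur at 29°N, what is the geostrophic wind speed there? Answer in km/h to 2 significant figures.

130 km/h

With the same pressure gradient and density, V_g ∝ 1/f ∝ 1/sin φ.
V₂ = V₁ · sin φ₁ / sin φ₂ = 79.2 × sin 55° / sin 29°
V₂ = 79.2 × 0.8192/0.4848 = 130 km/h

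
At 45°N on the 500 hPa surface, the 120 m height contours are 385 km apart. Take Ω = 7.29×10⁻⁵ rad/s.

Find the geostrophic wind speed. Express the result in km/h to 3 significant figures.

Coriolis parameter at 45°N:
f = 2Ω sin φ = 2 × 7.29×10⁻⁵ × sin 45° = 1.03×10⁻⁴ s⁻¹
Height gradient: |∂Z/∂n| = 120 m / 385000 m = 3.12×10⁻⁴
On a pressure surface, geostrophic balance gives V_g = (g/f)|∂Z/∂n|:
V_g = 9.81 × 3.12×10⁻⁴ / 1.03×10⁻⁴ = 29.7 m/s
Converting: 29.7 m/s × 3.6 = 107 km/h

107 km/h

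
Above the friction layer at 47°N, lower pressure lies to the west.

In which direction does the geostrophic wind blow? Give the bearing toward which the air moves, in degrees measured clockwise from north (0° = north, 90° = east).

The pressure-gradient force points toward the west (bearing 270°).
Geostrophic balance: in the Northern Hemisphere the Coriolis force deflects motion to the right, so the geostrophic wind blows 90° to the right of the pressure-gradient force (low pressure on the left).
Rotating 270° by 90° clockwise gives 000° — the wind blows toward the north.

000°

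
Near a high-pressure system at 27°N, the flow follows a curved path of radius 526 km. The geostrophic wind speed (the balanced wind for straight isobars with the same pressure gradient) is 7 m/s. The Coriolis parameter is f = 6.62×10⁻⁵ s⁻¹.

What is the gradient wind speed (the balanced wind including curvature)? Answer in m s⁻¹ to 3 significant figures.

Around a high, pressure-gradient force acts outward with centrifugal, so Coriolis balances both:
fV = (1/ρ)|∂P/∂n| + V²/R  →  V² − fR·V + fR·V_g = 0
With fR = 6.62×10⁻⁵ × 526×10³ m = 34.8 m/s:
V = [fR − √((fR)² − 4 fR V_g)]/2 = [34.8 − √(34.8² − 4×34.8×7)]/2 = 9.7 m/s
Supergeostrophic (V > V_g = 7 m/s), as expected around a high.

9.70 m s⁻¹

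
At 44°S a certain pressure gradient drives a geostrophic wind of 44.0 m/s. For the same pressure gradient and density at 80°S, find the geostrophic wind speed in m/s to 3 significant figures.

31.0 m/s

With the same pressure gradient and density, V_g ∝ 1/f ∝ 1/sin φ.
V₂ = V₁ · sin φ₁ / sin φ₂ = 44.0 × sin 44° / sin 80°
V₂ = 44.0 × 0.6947/0.9848 = 31.0 m/s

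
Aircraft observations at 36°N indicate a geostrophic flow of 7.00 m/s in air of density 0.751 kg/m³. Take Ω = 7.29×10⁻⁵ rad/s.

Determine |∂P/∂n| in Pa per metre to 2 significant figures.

Coriolis parameter at 36°N:
f = 2Ω sin φ = 2 × 7.29×10⁻⁵ × sin 36° = 8.57×10⁻⁵ s⁻¹
Geostrophic balance rearranged: |∂P/∂n| = f ρ V_g
|∂P/∂n| = 8.57×10⁻⁵ × 0.751 × 7.00 = 4.51×10⁻⁴ Pa/m

4.5×10⁻⁴ Pa/m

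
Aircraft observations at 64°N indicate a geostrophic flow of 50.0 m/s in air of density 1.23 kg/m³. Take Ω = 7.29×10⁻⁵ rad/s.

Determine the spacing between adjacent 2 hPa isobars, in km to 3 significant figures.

24.8 km

Coriolis parameter at 64°N:
f = 2Ω sin φ = 2 × 7.29×10⁻⁵ × sin 64° = 1.31×10⁻⁴ s⁻¹
Geostrophic balance rearranged: |∂P/∂n| = f ρ V_g
|∂P/∂n| = 1.31×10⁻⁴ × 1.23 × 50.0 = 8.06×10⁻³ Pa/m
Isobar spacing: Δn = ΔP/|∂P/∂n| = 200 Pa / 8.06×10⁻³ Pa/m = 24816 m ≈ 24.8 km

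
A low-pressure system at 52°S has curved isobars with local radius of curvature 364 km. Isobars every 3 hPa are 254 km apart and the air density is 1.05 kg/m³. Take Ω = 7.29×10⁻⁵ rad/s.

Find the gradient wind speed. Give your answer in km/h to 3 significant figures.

29.5 km/h

Coriolis parameter at 52°S:
f = 2Ω sin φ = 2 × 7.29×10⁻⁵ × sin 52° = 1.15×10⁻⁴ s⁻¹
Pressure gradient: |∂P/∂n| = 300 Pa / 254000 m = 1.18×10⁻³ Pa/m
Geostrophic speed: V_g = |∂P/∂n|/(fρ) = 1.18×10⁻³/(1.15×10⁻⁴ × 1.05) = 9.79 m/s
Around a low, centrifugal force acts outward with Coriolis, so pressure-gradient force balances both:
(1/ρ)|∂P/∂n| = fV + V²/R  →  V² + fR·V − fR·V_g = 0
With fR = 1.15×10⁻⁴ × 364×10³ m = 41.8 m/s:
V = [−fR + √((fR)² + 4 fR V_g)]/2 = [−41.8 + √(41.8² + 4×41.8×9.79)]/2 = 8.19 m/s
Subgeostrophic (V < V_g = 9.79 m/s), as expected around a low.
Converting: 8.19 m/s × 3.6 = 29.5 km/h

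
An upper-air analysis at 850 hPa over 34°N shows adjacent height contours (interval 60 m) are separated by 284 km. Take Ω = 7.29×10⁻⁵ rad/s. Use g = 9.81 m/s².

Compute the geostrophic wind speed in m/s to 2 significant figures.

25 m/s

Coriolis parameter at 34°N:
f = 2Ω sin φ = 2 × 7.29×10⁻⁵ × sin 34° = 8.15×10⁻⁵ s⁻¹
Height gradient: |∂Z/∂n| = 60 m / 284000 m = 2.11×10⁻⁴
On a pressure surface, geostrophic balance gives V_g = (g/f)|∂Z/∂n|:
V_g = 9.81 × 2.11×10⁻⁴ / 8.15×10⁻⁵ = 25.4 m/s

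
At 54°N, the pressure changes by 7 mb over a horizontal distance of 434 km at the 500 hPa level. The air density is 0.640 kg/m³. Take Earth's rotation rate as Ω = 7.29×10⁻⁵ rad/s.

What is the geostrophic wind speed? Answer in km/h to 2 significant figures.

77 km/h

Coriolis parameter at 54°N:
f = 2Ω sin φ = 2 × 7.29×10⁻⁵ × sin 54° = 1.18×10⁻⁴ s⁻¹
Pressure gradient: |∂P/∂n| = 700 Pa / 434000 m = 1.61×10⁻³ Pa/m
Geostrophic balance (pressure-gradient force = Coriolis force):
V_g = (1/(fρ)) |∂P/∂n| = 1.61×10⁻³ / (1.18×10⁻⁴ × 0.640) = 21.4 m/s
Converting: 21.4 m/s × 3.6 = 77 km/h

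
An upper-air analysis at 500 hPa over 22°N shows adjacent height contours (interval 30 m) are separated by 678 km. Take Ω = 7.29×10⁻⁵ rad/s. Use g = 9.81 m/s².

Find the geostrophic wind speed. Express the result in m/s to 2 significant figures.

Coriolis parameter at 22°N:
f = 2Ω sin φ = 2 × 7.29×10⁻⁵ × sin 22° = 5.46×10⁻⁵ s⁻¹
Height gradient: |∂Z/∂n| = 30 m / 678000 m = 4.42×10⁻⁵
On a pressure surface, geostrophic balance gives V_g = (g/f)|∂Z/∂n|:
V_g = 9.81 × 4.42×10⁻⁵ / 5.46×10⁻⁵ = 7.95 m/s

7.9 m/s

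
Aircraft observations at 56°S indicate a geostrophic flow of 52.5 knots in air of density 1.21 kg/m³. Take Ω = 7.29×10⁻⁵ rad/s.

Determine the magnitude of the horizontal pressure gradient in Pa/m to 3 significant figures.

Coriolis parameter at 56°S:
f = 2Ω sin φ = 2 × 7.29×10⁻⁵ × sin 56° = 1.21×10⁻⁴ s⁻¹
Wind speed in SI: 52.5 knots = 27.0 m/s
Geostrophic balance rearranged: |∂P/∂n| = f ρ V_g
|∂P/∂n| = 1.21×10⁻⁴ × 1.21 × 27.0 = 3.95×10⁻³ Pa/m

3.95×10⁻³ Pa/m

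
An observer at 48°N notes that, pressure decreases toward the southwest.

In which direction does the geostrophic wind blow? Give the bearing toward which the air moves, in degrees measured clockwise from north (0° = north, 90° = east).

The pressure-gradient force points toward the southwest (bearing 225°).
Geostrophic balance: in the Northern Hemisphere the Coriolis force deflects motion to the right, so the geostrophic wind blows 90° to the right of the pressure-gradient force (low pressure on the left).
Rotating 225° by 90° clockwise gives 315° — the wind blows toward the northwest.

315°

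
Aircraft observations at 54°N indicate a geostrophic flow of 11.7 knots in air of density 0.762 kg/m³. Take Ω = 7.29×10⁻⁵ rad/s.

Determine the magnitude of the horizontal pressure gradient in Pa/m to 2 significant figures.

5.4×10⁻⁴ Pa/m

Coriolis parameter at 54°N:
f = 2Ω sin φ = 2 × 7.29×10⁻⁵ × sin 54° = 1.18×10⁻⁴ s⁻¹
Wind speed in SI: 11.7 knots = 6.02 m/s
Geostrophic balance rearranged: |∂P/∂n| = f ρ V_g
|∂P/∂n| = 1.18×10⁻⁴ × 0.762 × 6.02 = 5.41×10⁻⁴ Pa/m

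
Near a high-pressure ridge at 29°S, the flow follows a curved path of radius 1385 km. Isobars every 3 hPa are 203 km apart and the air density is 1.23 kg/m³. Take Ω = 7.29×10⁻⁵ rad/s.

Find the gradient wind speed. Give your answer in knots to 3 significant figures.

Coriolis parameter at 29°S:
f = 2Ω sin φ = 2 × 7.29×10⁻⁵ × sin 29° = 7.07×10⁻⁵ s⁻¹
Pressure gradient: |∂P/∂n| = 300 Pa / 203000 m = 1.48×10⁻³ Pa/m
Geostrophic speed: V_g = |∂P/∂n|/(fρ) = 1.48×10⁻³/(7.07×10⁻⁵ × 1.23) = 17.0 m/s
Around a high, pressure-gradient force acts outward with centrifugal, so Coriolis balances both:
fV = (1/ρ)|∂P/∂n| + V²/R  →  V² − fR·V + fR·V_g = 0
With fR = 7.07×10⁻⁵ × 1385×10³ m = 97.9 m/s:
V = [fR − √((fR)² − 4 fR V_g)]/2 = [97.9 − √(97.9² − 4×97.9×17)]/2 = 21.9 m/s
Supergeostrophic (V > V_g = 17 m/s), as expected around a high.
Converting: 21.9 m/s × 1.944 = 42.6 knots

42.6 knots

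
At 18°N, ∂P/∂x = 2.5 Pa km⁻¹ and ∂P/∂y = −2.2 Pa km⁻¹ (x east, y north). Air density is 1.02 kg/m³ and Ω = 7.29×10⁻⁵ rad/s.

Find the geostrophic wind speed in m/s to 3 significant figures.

Coriolis parameter at 18°N:
f = 2Ω sin φ = 2 × 7.29×10⁻⁵ × sin 18° = 4.51×10⁻⁵ s⁻¹
Component geostrophic relations (x east, y north):
u_g = −(1/(fρ)) ∂P/∂y,  v_g = (1/(fρ)) ∂P/∂x
u_g = −(−2.2×10⁻³)/(4.51×10⁻⁵ × 1.02) = 47.9 m/s;  v_g = (2.5×10⁻³)/(4.51×10⁻⁵ × 1.02) = 54.4 m/s
|V_g| = √(u_g² + v_g²) = 72.5 m/s

72.5 m/s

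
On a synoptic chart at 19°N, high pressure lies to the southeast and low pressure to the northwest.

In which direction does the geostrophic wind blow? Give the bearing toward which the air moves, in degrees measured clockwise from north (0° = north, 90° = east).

045°

The pressure-gradient force points toward the northwest (bearing 315°).
Geostrophic balance: in the Northern Hemisphere the Coriolis force deflects motion to the right, so the geostrophic wind blows 90° to the right of the pressure-gradient force (low pressure on the left).
Rotating 315° by 90° clockwise gives 045° — the wind blows toward the northeast.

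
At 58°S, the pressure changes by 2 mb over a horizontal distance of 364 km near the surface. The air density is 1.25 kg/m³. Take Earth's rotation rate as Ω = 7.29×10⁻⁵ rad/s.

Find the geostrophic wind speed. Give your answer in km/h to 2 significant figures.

13 km/h

Coriolis parameter at 58°S:
f = 2Ω sin φ = 2 × 7.29×10⁻⁵ × sin 58° = 1.24×10⁻⁴ s⁻¹
Pressure gradient: |∂P/∂n| = 200 Pa / 364000 m = 5.49×10⁻⁴ Pa/m
Geostrophic balance (pressure-gradient force = Coriolis force):
V_g = (1/(fρ)) |∂P/∂n| = 5.49×10⁻⁴ / (1.24×10⁻⁴ × 1.25) = 3.56 m/s
Converting: 3.56 m/s × 3.6 = 13 km/h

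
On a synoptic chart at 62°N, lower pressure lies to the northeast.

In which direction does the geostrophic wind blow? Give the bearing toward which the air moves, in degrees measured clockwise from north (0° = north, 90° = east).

The pressure-gradient force points toward the northeast (bearing 045°).
Geostrophic balance: in the Northern Hemisphere the Coriolis force deflects motion to the right, so the geostrophic wind blows 90° to the right of the pressure-gradient force (low pressure on the left).
Rotating 045° by 90° clockwise gives 135° — the wind blows toward the southeast.

135°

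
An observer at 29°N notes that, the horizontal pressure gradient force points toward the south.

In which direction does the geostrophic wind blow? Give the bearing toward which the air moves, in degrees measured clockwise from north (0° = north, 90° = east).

The pressure-gradient force points toward the south (bearing 180°).
Geostrophic balance: in the Northern Hemisphere the Coriolis force deflects motion to the right, so the geostrophic wind blows 90° to the right of the pressure-gradient force (low pressure on the left).
Rotating 180° by 90° clockwise gives 270° — the wind blows toward the west.

270°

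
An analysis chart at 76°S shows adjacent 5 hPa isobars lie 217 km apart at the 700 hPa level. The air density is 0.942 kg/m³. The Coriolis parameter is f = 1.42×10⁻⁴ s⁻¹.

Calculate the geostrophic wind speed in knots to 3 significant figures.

33.5 knots

Pressure gradient: |∂P/∂n| = 500 Pa / 217000 m = 2.30×10⁻³ Pa/m
Geostrophic balance (pressure-gradient force = Coriolis force):
V_g = (1/(fρ)) |∂P/∂n| = 2.30×10⁻³ / (1.42×10⁻⁴ × 0.942) = 17.2 m/s
Converting: 17.2 m/s × 1.944 = 33.5 knots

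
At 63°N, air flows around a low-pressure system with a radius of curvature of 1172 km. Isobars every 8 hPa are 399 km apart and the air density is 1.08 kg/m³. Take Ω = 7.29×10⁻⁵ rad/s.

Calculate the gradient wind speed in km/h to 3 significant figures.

47.4 km/h

Coriolis parameter at 63°N:
f = 2Ω sin φ = 2 × 7.29×10⁻⁵ × sin 63° = 1.30×10⁻⁴ s⁻¹
Pressure gradient: |∂P/∂n| = 800 Pa / 399000 m = 2.01×10⁻³ Pa/m
Geostrophic speed: V_g = |∂P/∂n|/(fρ) = 2.01×10⁻³/(1.30×10⁻⁴ × 1.08) = 14.3 m/s
Around a low, centrifugal force acts outward with Coriolis, so pressure-gradient force balances both:
(1/ρ)|∂P/∂n| = fV + V²/R  →  V² + fR·V − fR·V_g = 0
With fR = 1.30×10⁻⁴ × 1172×10³ m = 152 m/s:
V = [−fR + √((fR)² + 4 fR V_g)]/2 = [−152 + √(152² + 4×152×14.3)]/2 = 13.2 m/s
Subgeostrophic (V < V_g = 14.3 m/s), as expected around a low.
Converting: 13.2 m/s × 3.6 = 47.4 km/h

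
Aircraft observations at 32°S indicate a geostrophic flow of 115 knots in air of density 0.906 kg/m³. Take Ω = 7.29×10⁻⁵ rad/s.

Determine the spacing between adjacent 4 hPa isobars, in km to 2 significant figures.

97 km

Coriolis parameter at 32°S:
f = 2Ω sin φ = 2 × 7.29×10⁻⁵ × sin 32° = 7.73×10⁻⁵ s⁻¹
Wind speed in SI: 115 knots = 59.2 m/s
Geostrophic balance rearranged: |∂P/∂n| = f ρ V_g
|∂P/∂n| = 7.73×10⁻⁵ × 0.906 × 59.2 = 4.14×10⁻³ Pa/m
Isobar spacing: Δn = ΔP/|∂P/∂n| = 400 Pa / 4.14×10⁻³ Pa/m = 96589 m ≈ 97 km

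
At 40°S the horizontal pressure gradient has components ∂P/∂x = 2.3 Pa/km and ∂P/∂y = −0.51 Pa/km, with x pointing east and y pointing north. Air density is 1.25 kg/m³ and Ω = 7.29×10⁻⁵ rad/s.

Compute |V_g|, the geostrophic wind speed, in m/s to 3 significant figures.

20.1 m/s

Coriolis parameter at 40°S:
f = 2Ω sin φ = 2 × 7.29×10⁻⁵ × sin 40° = 9.37×10⁻⁵ s⁻¹
In the Southern Hemisphere f is negative: f = −9.37×10⁻⁵ s⁻¹.
Component geostrophic relations (x east, y north):
u_g = −(1/(fρ)) ∂P/∂y,  v_g = (1/(fρ)) ∂P/∂x
u_g = −(−0.51×10⁻³)/(−9.37×10⁻⁵ × 1.25) = −4.35 m/s;  v_g = (2.3×10⁻³)/(−9.37×10⁻⁵ × 1.25) = −19.6 m/s
|V_g| = √(u_g² + v_g²) = 20.1 m/s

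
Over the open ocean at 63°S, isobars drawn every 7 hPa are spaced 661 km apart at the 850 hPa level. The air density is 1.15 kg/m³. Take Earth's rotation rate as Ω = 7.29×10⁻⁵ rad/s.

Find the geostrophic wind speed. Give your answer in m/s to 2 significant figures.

7.1 m/s

Coriolis parameter at 63°S:
f = 2Ω sin φ = 2 × 7.29×10⁻⁵ × sin 63° = 1.30×10⁻⁴ s⁻¹
Pressure gradient: |∂P/∂n| = 700 Pa / 661000 m = 1.06×10⁻³ Pa/m
Geostrophic balance (pressure-gradient force = Coriolis force):
V_g = (1/(fρ)) |∂P/∂n| = 1.06×10⁻³ / (1.30×10⁻⁴ × 1.15) = 7.09 m/s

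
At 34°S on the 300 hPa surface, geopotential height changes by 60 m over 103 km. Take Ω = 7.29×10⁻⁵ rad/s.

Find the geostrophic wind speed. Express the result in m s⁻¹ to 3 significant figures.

70.1 m s⁻¹

Coriolis parameter at 34°S:
f = 2Ω sin φ = 2 × 7.29×10⁻⁵ × sin 34° = 8.15×10⁻⁵ s⁻¹
Height gradient: |∂Z/∂n| = 60 m / 103000 m = 5.83×10⁻⁴
On a pressure surface, geostrophic balance gives V_g = (g/f)|∂Z/∂n|:
V_g = 9.81 × 5.83×10⁻⁴ / 8.15×10⁻⁵ = 70.1 m/s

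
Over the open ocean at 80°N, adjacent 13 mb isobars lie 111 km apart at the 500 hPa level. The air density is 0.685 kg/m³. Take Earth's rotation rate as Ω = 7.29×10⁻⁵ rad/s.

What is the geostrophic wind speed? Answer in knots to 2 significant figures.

Coriolis parameter at 80°N:
f = 2Ω sin φ = 2 × 7.29×10⁻⁵ × sin 80° = 1.44×10⁻⁴ s⁻¹
Pressure gradient: |∂P/∂n| = 1300 Pa / 111000 m = 1.17×10⁻² Pa/m
Geostrophic balance (pressure-gradient force = Coriolis force):
V_g = (1/(fρ)) |∂P/∂n| = 1.17×10⁻² / (1.44×10⁻⁴ × 0.685) = 119 m/s
Converting: 119 m/s × 1.944 = 230 knots

230 knots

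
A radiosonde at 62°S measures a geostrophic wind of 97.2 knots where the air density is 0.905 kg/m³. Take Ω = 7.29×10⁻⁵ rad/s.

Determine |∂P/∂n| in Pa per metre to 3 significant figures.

Coriolis parameter at 62°S:
f = 2Ω sin φ = 2 × 7.29×10⁻⁵ × sin 62° = 1.29×10⁻⁴ s⁻¹
Wind speed in SI: 97.2 knots = 50.0 m/s
Geostrophic balance rearranged: |∂P/∂n| = f ρ V_g
|∂P/∂n| = 1.29×10⁻⁴ × 0.905 × 50.0 = 5.83×10⁻³ Pa/m

5.83×10⁻³ Pa/m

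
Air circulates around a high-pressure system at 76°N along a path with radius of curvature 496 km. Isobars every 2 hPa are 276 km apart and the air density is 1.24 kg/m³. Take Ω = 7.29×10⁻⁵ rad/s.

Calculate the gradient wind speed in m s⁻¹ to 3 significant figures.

4.41 m s⁻¹

Coriolis parameter at 76°N:
f = 2Ω sin φ = 2 × 7.29×10⁻⁵ × sin 76° = 1.41×10⁻⁴ s⁻¹
Pressure gradient: |∂P/∂n| = 200 Pa / 276000 m = 7.25×10⁻⁴ Pa/m
Geostrophic speed: V_g = |∂P/∂n|/(fρ) = 7.25×10⁻⁴/(1.41×10⁻⁴ × 1.24) = 4.13 m/s
Around a high, pressure-gradient force acts outward with centrifugal, so Coriolis balances both:
fV = (1/ρ)|∂P/∂n| + V²/R  →  V² − fR·V + fR·V_g = 0
With fR = 1.41×10⁻⁴ × 496×10³ m = 70.2 m/s:
V = [fR − √((fR)² − 4 fR V_g)]/2 = [70.2 − √(70.2² − 4×70.2×4.13)]/2 = 4.41 m/s
Supergeostrophic (V > V_g = 4.13 m/s), as expected around a high.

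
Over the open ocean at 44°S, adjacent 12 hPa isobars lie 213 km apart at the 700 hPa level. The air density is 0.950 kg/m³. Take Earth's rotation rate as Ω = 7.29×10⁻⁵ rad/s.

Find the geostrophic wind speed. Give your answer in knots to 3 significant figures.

114 knots

Coriolis parameter at 44°S:
f = 2Ω sin φ = 2 × 7.29×10⁻⁵ × sin 44° = 1.01×10⁻⁴ s⁻¹
Pressure gradient: |∂P/∂n| = 1200 Pa / 213000 m = 5.63×10⁻³ Pa/m
Geostrophic balance (pressure-gradient force = Coriolis force):
V_g = (1/(fρ)) |∂P/∂n| = 5.63×10⁻³ / (1.01×10⁻⁴ × 0.950) = 58.6 m/s
Converting: 58.6 m/s × 1.944 = 114 knots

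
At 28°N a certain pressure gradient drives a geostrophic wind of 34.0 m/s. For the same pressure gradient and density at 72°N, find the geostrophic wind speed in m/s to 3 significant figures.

16.8 m/s

With the same pressure gradient and density, V_g ∝ 1/f ∝ 1/sin φ.
V₂ = V₁ · sin φ₁ / sin φ₂ = 34.0 × sin 28° / sin 72°
V₂ = 34.0 × 0.4695/0.9511 = 16.8 m/s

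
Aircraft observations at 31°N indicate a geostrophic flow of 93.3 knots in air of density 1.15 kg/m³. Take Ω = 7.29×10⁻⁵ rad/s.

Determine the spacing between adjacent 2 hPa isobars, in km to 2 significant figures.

48 km

Coriolis parameter at 31°N:
f = 2Ω sin φ = 2 × 7.29×10⁻⁵ × sin 31° = 7.51×10⁻⁵ s⁻¹
Wind speed in SI: 93.3 knots = 48.0 m/s
Geostrophic balance rearranged: |∂P/∂n| = f ρ V_g
|∂P/∂n| = 7.51×10⁻⁵ × 1.15 × 48.0 = 4.14×10⁻³ Pa/m
Isobar spacing: Δn = ΔP/|∂P/∂n| = 200 Pa / 4.14×10⁻³ Pa/m = 48252 m ≈ 48 km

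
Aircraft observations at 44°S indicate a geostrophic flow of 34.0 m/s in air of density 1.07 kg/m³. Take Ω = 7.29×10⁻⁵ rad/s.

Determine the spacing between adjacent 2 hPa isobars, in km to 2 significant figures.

54 km

Coriolis parameter at 44°S:
f = 2Ω sin φ = 2 × 7.29×10⁻⁵ × sin 44° = 1.01×10⁻⁴ s⁻¹
Geostrophic balance rearranged: |∂P/∂n| = f ρ V_g
|∂P/∂n| = 1.01×10⁻⁴ × 1.07 × 34.0 = 3.68×10⁻³ Pa/m
Isobar spacing: Δn = ΔP/|∂P/∂n| = 200 Pa / 3.68×10⁻³ Pa/m = 54280 m ≈ 54 km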